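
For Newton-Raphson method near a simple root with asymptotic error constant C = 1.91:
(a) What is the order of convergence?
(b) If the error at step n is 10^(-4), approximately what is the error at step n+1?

(a) Newton-Raphson has quadratic (order 2) convergence near simple roots.
    This means |e_{n+1}| ≈ C|e_n|².

(b) With |e_n| = 10^(-4) and C = 1.91:
    |e_{n+1}| ≈ 1.91 × (10^(-4))² = 1.91 × 10^(-8)

(a) 2 (quadratic); (b) |e_{n+1}| ≈ 1.910e-08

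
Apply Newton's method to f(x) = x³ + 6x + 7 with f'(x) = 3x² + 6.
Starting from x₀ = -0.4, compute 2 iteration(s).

f(x) = x³ + 6x + 7
f'(x) = 3x² + 6
x₀ = -0.4

Newton-Raphson formula: x_{n+1} = x_n - f(x_n)/f'(x_n)

Iteration 1:
  f(-0.400000) = 4.536000
  f'(-0.400000) = 6.480000
  x_1 = -0.400000 - 4.536000/6.480000 = -1.100000
Iteration 2:
  f(-1.100000) = -0.931000
  f'(-1.100000) = 9.630000
  x_2 = -1.100000 - (-0.931000)/9.630000 = -1.003323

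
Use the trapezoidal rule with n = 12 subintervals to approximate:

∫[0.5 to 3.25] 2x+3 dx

f(x) = 2x+3
a = 0.5, b = 3.25, n = 12
h = (b - a)/n = 0.229167

Trapezoidal rule: (h/2)[f(x₀) + 2f(x₁) + 2f(x₂) + ... + f(xₙ)]

x_0 = 0.5000, f(x_0) = 4.000000, coefficient = 1
x_1 = 0.7292, f(x_1) = 4.458333, coefficient = 2
x_2 = 0.9583, f(x_2) = 4.916667, coefficient = 2
x_3 = 1.1875, f(x_3) = 5.375000, coefficient = 2
x_4 = 1.4167, f(x_4) = 5.833333, coefficient = 2
x_5 = 1.6458, f(x_5) = 6.291667, coefficient = 2
x_6 = 1.8750, f(x_6) = 6.750000, coefficient = 2
x_7 = 2.1042, f(x_7) = 7.208333, coefficient = 2
x_8 = 2.3333, f(x_8) = 7.666667, coefficient = 2
x_9 = 2.5625, f(x_9) = 8.125000, coefficient = 2
x_10 = 2.7917, f(x_10) = 8.583333, coefficient = 2
x_11 = 3.0208, f(x_11) = 9.041667, coefficient = 2
x_12 = 3.2500, f(x_12) = 9.500000, coefficient = 1

I ≈ (0.229167/2) × 162.000000 = 18.562500
Exact value: 18.562500
Error: 0.000000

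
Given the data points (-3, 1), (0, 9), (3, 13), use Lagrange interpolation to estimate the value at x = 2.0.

Lagrange interpolation formula:
P(x) = Σ yᵢ × Lᵢ(x)
where Lᵢ(x) = Π_{j≠i} (x - xⱼ)/(xᵢ - xⱼ)

L_0(2.0) = (2.0 - 0)/(-3 - 0) × (2.0 - 3)/(-3 - 3) = -0.111111
L_1(2.0) = (2.0 - (-3))/(0 - (-3)) × (2.0 - 3)/(0 - 3) = 0.555556
L_2(2.0) = (2.0 - (-3))/(3 - (-3)) × (2.0 - 0)/(3 - 0) = 0.555556

P(2.0) = 1×L_0(2.0) + 9×L_1(2.0) + 13×L_2(2.0)
P(2.0) = 12.111111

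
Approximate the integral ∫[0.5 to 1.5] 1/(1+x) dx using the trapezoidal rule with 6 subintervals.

f(x) = 1/(1+x)
a = 0.5, b = 1.5, n = 6
h = (b - a)/n = 0.166667

Trapezoidal rule: (h/2)[f(x₀) + 2f(x₁) + 2f(x₂) + ... + f(xₙ)]

x_0 = 0.5000, f(x_0) = 0.666667, coefficient = 1
x_1 = 0.6667, f(x_1) = 0.600000, coefficient = 2
x_2 = 0.8333, f(x_2) = 0.545455, coefficient = 2
x_3 = 1.0000, f(x_3) = 0.500000, coefficient = 2
x_4 = 1.1667, f(x_4) = 0.461538, coefficient = 2
x_5 = 1.3333, f(x_5) = 0.428571, coefficient = 2
x_6 = 1.5000, f(x_6) = 0.400000, coefficient = 1

I ≈ (0.166667/2) × 6.137796 = 0.511483
Exact value: 0.510826
Error: 0.000657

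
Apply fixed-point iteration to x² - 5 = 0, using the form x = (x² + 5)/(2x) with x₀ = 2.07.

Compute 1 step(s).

Equation: x² - 5 = 0
Fixed-point form: x = (x² + 5)/(2x)
x₀ = 2.07

x_1 = g(2.070000) = 2.242729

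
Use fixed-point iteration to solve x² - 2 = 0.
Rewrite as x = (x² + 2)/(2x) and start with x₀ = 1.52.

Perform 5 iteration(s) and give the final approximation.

Equation: x² - 2 = 0
Fixed-point form: x = (x² + 2)/(2x)
x₀ = 1.52

x_1 = g(1.520000) = 1.417895
x_2 = g(1.417895) = 1.414218
x_3 = g(1.414218) = 1.414214
x_4 = g(1.414214) = 1.414214
x_5 = g(1.414214) = 1.414214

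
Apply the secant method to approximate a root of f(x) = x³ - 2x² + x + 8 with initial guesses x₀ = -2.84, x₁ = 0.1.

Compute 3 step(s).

f(x) = x³ - 2x² + x + 8
x₀ = -2.84, x₁ = 0.1

Secant formula: x_{n+1} = x_n - f(x_n)(x_n - x_{n-1})/(f(x_n) - f(x_{n-1}))

Iteration 1:
  f(-2.840000) = -33.877504
  f(0.100000) = 8.081000
  x_2 = 0.100000 - 8.081000×(0.100000 - (-2.840000))/(8.081000 - (-33.877504))
       = -0.466229
Iteration 2:
  f(0.100000) = 8.081000
  f(-0.466229) = 6.997687
  x_3 = -0.466229 - 6.997687×(-0.466229 - 0.100000)/(6.997687 - 8.081000)
       = -4.123801
Iteration 3:
  f(-0.466229) = 6.997687
  f(-4.123801) = -100.263514
  x_4 = -4.123801 - (-100.263514)×(-4.123801 - (-0.466229))/(-100.263514 - 6.997687)
       = -0.704848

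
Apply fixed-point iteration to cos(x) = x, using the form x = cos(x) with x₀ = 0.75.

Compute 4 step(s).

Equation: cos(x) = x
Fixed-point form: x = cos(x)
x₀ = 0.75

x_1 = g(0.750000) = 0.731689
x_2 = g(0.731689) = 0.744047
x_3 = g(0.744047) = 0.735734
x_4 = g(0.735734) = 0.741339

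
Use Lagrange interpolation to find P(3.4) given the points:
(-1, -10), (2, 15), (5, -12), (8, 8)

Lagrange interpolation formula:
P(x) = Σ yᵢ × Lᵢ(x)
where Lᵢ(x) = Π_{j≠i} (x - xⱼ)/(xᵢ - xⱼ)

L_0(3.4) = (3.4 - 2)/(-1 - 2) × (3.4 - 5)/(-1 - 5) × (3.4 - 8)/(-1 - 8) = -0.063605
L_1(3.4) = (3.4 - (-1))/(2 - (-1)) × (3.4 - 5)/(2 - 5) × (3.4 - 8)/(2 - 8) = 0.599704
L_2(3.4) = (3.4 - (-1))/(5 - (-1)) × (3.4 - 2)/(5 - 2) × (3.4 - 8)/(5 - 8) = 0.524741
L_3(3.4) = (3.4 - (-1))/(8 - (-1)) × (3.4 - 2)/(8 - 2) × (3.4 - 5)/(8 - 5) = -0.060840

P(3.4) = (-10)×L_0(3.4) + 15×L_1(3.4) + (-12)×L_2(3.4) + 8×L_3(3.4)
P(3.4) = 2.848000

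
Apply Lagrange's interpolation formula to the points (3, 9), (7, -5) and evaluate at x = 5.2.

Lagrange interpolation formula:
P(x) = Σ yᵢ × Lᵢ(x)
where Lᵢ(x) = Π_{j≠i} (x - xⱼ)/(xᵢ - xⱼ)

L_0(5.2) = (5.2 - 7)/(3 - 7) = 0.450000
L_1(5.2) = (5.2 - 3)/(7 - 3) = 0.550000

P(5.2) = 9×L_0(5.2) + (-5)×L_1(5.2)
P(5.2) = 1.300000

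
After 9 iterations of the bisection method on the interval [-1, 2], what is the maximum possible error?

Bisection error bound: |error| ≤ (b-a)/2^n
|error| ≤ (2 - (-1))/2^9 = 3/2^9
|error| ≤ 0.0058593750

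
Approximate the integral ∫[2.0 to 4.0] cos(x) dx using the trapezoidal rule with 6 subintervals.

f(x) = cos(x)
a = 2.0, b = 4.0, n = 6
h = (b - a)/n = 0.333333

Trapezoidal rule: (h/2)[f(x₀) + 2f(x₁) + 2f(x₂) + ... + f(xₙ)]

x_0 = 2.0000, f(x_0) = -0.416147, coefficient = 1
x_1 = 2.3333, f(x_1) = -0.690758, coefficient = 2
x_2 = 2.6667, f(x_2) = -0.889327, coefficient = 2
x_3 = 3.0000, f(x_3) = -0.989992, coefficient = 2
x_4 = 3.3333, f(x_4) = -0.981674, coefficient = 2
x_5 = 3.6667, f(x_5) = -0.865287, coefficient = 2
x_6 = 4.0000, f(x_6) = -0.653644, coefficient = 1

I ≈ (0.333333/2) × -9.903867 = -1.650644
Exact value: -1.666100
Error: 0.015455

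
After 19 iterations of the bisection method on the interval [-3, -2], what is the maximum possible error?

Bisection error bound: |error| ≤ (b-a)/2^n
|error| ≤ (-2 - (-3))/2^19 = 1/2^19
|error| ≤ 0.0000019073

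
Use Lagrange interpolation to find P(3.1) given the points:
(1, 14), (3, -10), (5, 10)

Lagrange interpolation formula:
P(x) = Σ yᵢ × Lᵢ(x)
where Lᵢ(x) = Π_{j≠i} (x - xⱼ)/(xᵢ - xⱼ)

L_0(3.1) = (3.1 - 3)/(1 - 3) × (3.1 - 5)/(1 - 5) = -0.023750
L_1(3.1) = (3.1 - 1)/(3 - 1) × (3.1 - 5)/(3 - 5) = 0.997500
L_2(3.1) = (3.1 - 1)/(5 - 1) × (3.1 - 3)/(5 - 3) = 0.026250

P(3.1) = 14×L_0(3.1) + (-10)×L_1(3.1) + 10×L_2(3.1)
P(3.1) = -10.045000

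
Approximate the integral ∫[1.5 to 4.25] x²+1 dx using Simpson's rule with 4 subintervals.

f(x) = x²+1
a = 1.5, b = 4.25, n = 4
h = (b - a)/n = 0.687500

Simpson's rule: (h/3)[f(x₀) + 4f(x₁) + 2f(x₂) + ... + f(xₙ)]

x_0 = 1.5000, f(x_0) = 3.250000, coefficient = 1
x_1 = 2.1875, f(x_1) = 5.785156, coefficient = 4
x_2 = 2.8750, f(x_2) = 9.265625, coefficient = 2
x_3 = 3.5625, f(x_3) = 13.691406, coefficient = 4
x_4 = 4.2500, f(x_4) = 19.062500, coefficient = 1

I ≈ (0.687500/3) × 118.750000 = 27.213542
Exact value: 27.213542
Error: 0.000000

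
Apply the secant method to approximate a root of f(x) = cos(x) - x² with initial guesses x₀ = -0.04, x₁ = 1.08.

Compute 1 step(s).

f(x) = cos(x) - x²
x₀ = -0.04, x₁ = 1.08

Secant formula: x_{n+1} = x_n - f(x_n)(x_n - x_{n-1})/(f(x_n) - f(x_{n-1}))

Iteration 1:
  f(-0.040000) = 0.997600
  f(1.080000) = -0.695072
  x_2 = 1.080000 - (-0.695072)×(1.080000 - (-0.040000))/(-0.695072 - 0.997600)
       = 0.620088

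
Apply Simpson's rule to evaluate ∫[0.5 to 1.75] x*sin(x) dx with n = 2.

f(x) = x*sin(x)
a = 0.5, b = 1.75, n = 2
h = (b - a)/n = 0.625000

Simpson's rule: (h/3)[f(x₀) + 4f(x₁) + 2f(x₂) + ... + f(xₙ)]

x_0 = 0.5000, f(x_0) = 0.239713, coefficient = 1
x_1 = 1.1250, f(x_1) = 1.015051, coefficient = 4
x_2 = 1.7500, f(x_2) = 1.721975, coefficient = 1

I ≈ (0.625000/3) × 6.021892 = 1.254561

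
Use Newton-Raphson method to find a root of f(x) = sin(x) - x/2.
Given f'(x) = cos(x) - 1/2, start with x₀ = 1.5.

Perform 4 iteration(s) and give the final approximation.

f(x) = sin(x) - x/2
f'(x) = cos(x) - 1/2
x₀ = 1.5

Newton-Raphson formula: x_{n+1} = x_n - f(x_n)/f'(x_n)

Iteration 1:
  f(1.500000) = 0.247495
  f'(1.500000) = -0.429263
  x_1 = 1.500000 - 0.247495/(-0.429263) = 2.076558
Iteration 2:
  f(2.076558) = -0.163473
  f'(2.076558) = -0.984474
  x_2 = 2.076558 - (-0.163473)/(-0.984474) = 1.910507
Iteration 3:
  f(1.910507) = -0.012402
  f'(1.910507) = -0.833214
  x_3 = 1.910507 - (-0.012402)/(-0.833214) = 1.895622
Iteration 4:
  f(1.895622) = -0.000105
  f'(1.895622) = -0.819144
  x_4 = 1.895622 - (-0.000105)/(-0.819144) = 1.895494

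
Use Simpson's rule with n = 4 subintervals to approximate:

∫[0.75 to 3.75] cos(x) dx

f(x) = cos(x)
a = 0.75, b = 3.75, n = 4
h = (b - a)/n = 0.750000

Simpson's rule: (h/3)[f(x₀) + 4f(x₁) + 2f(x₂) + ... + f(xₙ)]

x_0 = 0.7500, f(x_0) = 0.731689, coefficient = 1
x_1 = 1.5000, f(x_1) = 0.070737, coefficient = 4
x_2 = 2.2500, f(x_2) = -0.628174, coefficient = 2
x_3 = 3.0000, f(x_3) = -0.989992, coefficient = 4
x_4 = 3.7500, f(x_4) = -0.820559, coefficient = 1

I ≈ (0.750000/3) × -5.022239 = -1.255560
Exact value: -1.253200
Error: 0.002360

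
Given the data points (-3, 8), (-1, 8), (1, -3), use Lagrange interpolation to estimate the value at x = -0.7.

Lagrange interpolation formula:
P(x) = Σ yᵢ × Lᵢ(x)
where Lᵢ(x) = Π_{j≠i} (x - xⱼ)/(xᵢ - xⱼ)

L_0(-0.7) = (-0.7 - (-1))/(-3 - (-1)) × (-0.7 - 1)/(-3 - 1) = -0.063750
L_1(-0.7) = (-0.7 - (-3))/(-1 - (-3)) × (-0.7 - 1)/(-1 - 1) = 0.977500
L_2(-0.7) = (-0.7 - (-3))/(1 - (-3)) × (-0.7 - (-1))/(1 - (-1)) = 0.086250

P(-0.7) = 8×L_0(-0.7) + 8×L_1(-0.7) + (-3)×L_2(-0.7)
P(-0.7) = 7.051250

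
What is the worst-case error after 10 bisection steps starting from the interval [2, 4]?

Bisection error bound: |error| ≤ (b-a)/2^n
|error| ≤ (4 - 2)/2^10 = 2/2^10
|error| ≤ 0.0019531250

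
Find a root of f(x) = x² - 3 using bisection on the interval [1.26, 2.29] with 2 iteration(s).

f(x) = x² - 3
Initial interval: [1.26, 2.29]

Iteration 1:
  c_1 = (1.260000 + 2.290000)/2 = 1.775000
  f(c_1) = f(1.775000) = 0.150625
  f(a) × f(c) < 0, new interval: [1.260000, 1.775000]
Iteration 2:
  c_2 = (1.260000 + 1.775000)/2 = 1.517500
  f(c_2) = f(1.517500) = -0.697194
  f(a) × f(c) ≥ 0, new interval: [1.517500, 1.775000]

After 2 iteration(s), the approximation is c_2 = 1.517500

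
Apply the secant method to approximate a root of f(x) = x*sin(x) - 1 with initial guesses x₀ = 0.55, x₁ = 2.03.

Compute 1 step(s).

f(x) = x*sin(x) - 1
x₀ = 0.55, x₁ = 2.03

Secant formula: x_{n+1} = x_n - f(x_n)(x_n - x_{n-1})/(f(x_n) - f(x_{n-1}))

Iteration 1:
  f(0.550000) = -0.712522
  f(2.030000) = 0.819704
  x_2 = 2.030000 - 0.819704×(2.030000 - 0.550000)/(0.819704 - (-0.712522))
       = 1.238236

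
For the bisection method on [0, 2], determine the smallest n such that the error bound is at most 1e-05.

We need (b-a)/2^n ≤ 1e-05
(2 - 0)/2^n ≤ 1e-05
2/2^n ≤ 1e-05
2^n ≥ 200000
n ≥ log₂(200000) = 17.61
n ≥ 18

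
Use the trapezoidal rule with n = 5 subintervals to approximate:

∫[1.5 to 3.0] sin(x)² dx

f(x) = sin(x)²
a = 1.5, b = 3.0, n = 5
h = (b - a)/n = 0.300000

Trapezoidal rule: (h/2)[f(x₀) + 2f(x₁) + 2f(x₂) + ... + f(xₙ)]

x_0 = 1.5000, f(x_0) = 0.994996, coefficient = 1
x_1 = 1.8000, f(x_1) = 0.948379, coefficient = 2
x_2 = 2.1000, f(x_2) = 0.745130, coefficient = 2
x_3 = 2.4000, f(x_3) = 0.456251, coefficient = 2
x_4 = 2.7000, f(x_4) = 0.182654, coefficient = 2
x_5 = 3.0000, f(x_5) = 0.019915, coefficient = 1

I ≈ (0.300000/2) × 5.679738 = 0.851961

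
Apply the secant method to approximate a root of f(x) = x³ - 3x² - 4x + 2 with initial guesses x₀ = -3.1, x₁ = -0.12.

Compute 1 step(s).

f(x) = x³ - 3x² - 4x + 2
x₀ = -3.1, x₁ = -0.12

Secant formula: x_{n+1} = x_n - f(x_n)(x_n - x_{n-1})/(f(x_n) - f(x_{n-1}))

Iteration 1:
  f(-3.100000) = -44.221000
  f(-0.120000) = 2.435072
  x_2 = -0.120000 - 2.435072×(-0.120000 - (-3.100000))/(2.435072 - (-44.221000))
       = -0.275532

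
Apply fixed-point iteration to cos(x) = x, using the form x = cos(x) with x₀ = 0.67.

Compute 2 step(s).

Equation: cos(x) = x
Fixed-point form: x = cos(x)
x₀ = 0.67

x_1 = g(0.670000) = 0.783822
x_2 = g(0.783822) = 0.708221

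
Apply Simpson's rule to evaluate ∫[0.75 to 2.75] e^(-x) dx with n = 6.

f(x) = e^(-x)
a = 0.75, b = 2.75, n = 6
h = (b - a)/n = 0.333333

Simpson's rule: (h/3)[f(x₀) + 4f(x₁) + 2f(x₂) + ... + f(xₙ)]

x_0 = 0.7500, f(x_0) = 0.472367, coefficient = 1
x_1 = 1.0833, f(x_1) = 0.338465, coefficient = 4
x_2 = 1.4167, f(x_2) = 0.242521, coefficient = 2
x_3 = 1.7500, f(x_3) = 0.173774, coefficient = 4
x_4 = 2.0833, f(x_4) = 0.124514, coefficient = 2
x_5 = 2.4167, f(x_5) = 0.089219, coefficient = 4
x_6 = 2.7500, f(x_6) = 0.063928, coefficient = 1

I ≈ (0.333333/3) × 3.676197 = 0.408466
Exact value: 0.408439
Error: 0.000028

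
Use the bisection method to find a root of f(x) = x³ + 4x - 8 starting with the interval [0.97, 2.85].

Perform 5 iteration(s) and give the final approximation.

f(x) = x³ + 4x - 8
Initial interval: [0.97, 2.85]

Iteration 1:
  c_1 = (0.970000 + 2.850000)/2 = 1.910000
  f(c_1) = f(1.910000) = 6.607871
  f(a) × f(c) < 0, new interval: [0.970000, 1.910000]
Iteration 2:
  c_2 = (0.970000 + 1.910000)/2 = 1.440000
  f(c_2) = f(1.440000) = 0.745984
  f(a) × f(c) < 0, new interval: [0.970000, 1.440000]
Iteration 3:
  c_3 = (0.970000 + 1.440000)/2 = 1.205000
  f(c_3) = f(1.205000) = -1.430310
  f(a) × f(c) ≥ 0, new interval: [1.205000, 1.440000]
Iteration 4:
  c_4 = (1.205000 + 1.440000)/2 = 1.322500
  f(c_4) = f(1.322500) = -0.396939
  f(a) × f(c) ≥ 0, new interval: [1.322500, 1.440000]
Iteration 5:
  c_5 = (1.322500 + 1.440000)/2 = 1.381250
  f(c_5) = f(1.381250) = 0.160220
  f(a) × f(c) < 0, new interval: [1.322500, 1.381250]

After 5 iteration(s), the approximation is c_5 = 1.381250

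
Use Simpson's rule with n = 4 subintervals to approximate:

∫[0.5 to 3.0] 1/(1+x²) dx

f(x) = 1/(1+x²)
a = 0.5, b = 3.0, n = 4
h = (b - a)/n = 0.625000

Simpson's rule: (h/3)[f(x₀) + 4f(x₁) + 2f(x₂) + ... + f(xₙ)]

x_0 = 0.5000, f(x_0) = 0.800000, coefficient = 1
x_1 = 1.1250, f(x_1) = 0.441379, coefficient = 4
x_2 = 1.7500, f(x_2) = 0.246154, coefficient = 2
x_3 = 2.3750, f(x_3) = 0.150588, coefficient = 4
x_4 = 3.0000, f(x_4) = 0.100000, coefficient = 1

I ≈ (0.625000/3) × 3.760178 = 0.783370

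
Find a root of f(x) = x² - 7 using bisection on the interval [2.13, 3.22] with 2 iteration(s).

f(x) = x² - 7
Initial interval: [2.13, 3.22]

Iteration 1:
  c_1 = (2.130000 + 3.220000)/2 = 2.675000
  f(c_1) = f(2.675000) = 0.155625
  f(a) × f(c) < 0, new interval: [2.130000, 2.675000]
Iteration 2:
  c_2 = (2.130000 + 2.675000)/2 = 2.402500
  f(c_2) = f(2.402500) = -1.227994
  f(a) × f(c) ≥ 0, new interval: [2.402500, 2.675000]

After 2 iteration(s), the approximation is c_2 = 2.402500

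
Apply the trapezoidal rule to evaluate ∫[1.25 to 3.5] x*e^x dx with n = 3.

f(x) = x*e^x
a = 1.25, b = 3.5, n = 3
h = (b - a)/n = 0.750000

Trapezoidal rule: (h/2)[f(x₀) + 2f(x₁) + 2f(x₂) + ... + f(xₙ)]

x_0 = 1.2500, f(x_0) = 4.362929, coefficient = 1
x_1 = 2.0000, f(x_1) = 14.778112, coefficient = 2
x_2 = 2.7500, f(x_2) = 43.017238, coefficient = 2
x_3 = 3.5000, f(x_3) = 115.904082, coefficient = 1

I ≈ (0.750000/2) × 235.857710 = 88.446641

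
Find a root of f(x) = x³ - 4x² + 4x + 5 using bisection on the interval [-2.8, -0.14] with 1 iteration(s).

f(x) = x³ - 4x² + 4x + 5
Initial interval: [-2.8, -0.14]

Iteration 1:
  c_1 = (-2.800000 + (-0.140000))/2 = -1.470000
  f(c_1) = f(-1.470000) = -12.700123
  f(a) × f(c) ≥ 0, new interval: [-1.470000, -0.140000]

After 1 iteration(s), the approximation is c_1 = -1.470000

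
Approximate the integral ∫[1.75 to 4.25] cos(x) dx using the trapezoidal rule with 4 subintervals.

f(x) = cos(x)
a = 1.75, b = 4.25, n = 4
h = (b - a)/n = 0.625000

Trapezoidal rule: (h/2)[f(x₀) + 2f(x₁) + 2f(x₂) + ... + f(xₙ)]

x_0 = 1.7500, f(x_0) = -0.178246, coefficient = 1
x_1 = 2.3750, f(x_1) = -0.720278, coefficient = 2
x_2 = 3.0000, f(x_2) = -0.989992, coefficient = 2
x_3 = 3.6250, f(x_3) = -0.885416, coefficient = 2
x_4 = 4.2500, f(x_4) = -0.446087, coefficient = 1

I ≈ (0.625000/2) × -5.815708 = -1.817409
Exact value: -1.878975
Error: 0.061567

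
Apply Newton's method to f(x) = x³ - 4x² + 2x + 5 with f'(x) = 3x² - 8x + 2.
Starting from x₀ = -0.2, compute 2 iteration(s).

f(x) = x³ - 4x² + 2x + 5
f'(x) = 3x² - 8x + 2
x₀ = -0.2

Newton-Raphson formula: x_{n+1} = x_n - f(x_n)/f'(x_n)

Iteration 1:
  f(-0.200000) = 4.432000
  f'(-0.200000) = 3.720000
  x_1 = -0.200000 - 4.432000/3.720000 = -1.391398
Iteration 2:
  f(-1.391398) = -8.220477
  f'(-1.391398) = 18.939147
  x_2 = -1.391398 - (-8.220477)/18.939147 = -0.957351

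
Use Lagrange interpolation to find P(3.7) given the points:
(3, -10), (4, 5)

Lagrange interpolation formula:
P(x) = Σ yᵢ × Lᵢ(x)
where Lᵢ(x) = Π_{j≠i} (x - xⱼ)/(xᵢ - xⱼ)

L_0(3.7) = (3.7 - 4)/(3 - 4) = 0.300000
L_1(3.7) = (3.7 - 3)/(4 - 3) = 0.700000

P(3.7) = (-10)×L_0(3.7) + 5×L_1(3.7)
P(3.7) = 0.500000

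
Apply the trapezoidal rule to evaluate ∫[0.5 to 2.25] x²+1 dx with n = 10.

f(x) = x²+1
a = 0.5, b = 2.25, n = 10
h = (b - a)/n = 0.175000

Trapezoidal rule: (h/2)[f(x₀) + 2f(x₁) + 2f(x₂) + ... + f(xₙ)]

x_0 = 0.5000, f(x_0) = 1.250000, coefficient = 1
x_1 = 0.6750, f(x_1) = 1.455625, coefficient = 2
x_2 = 0.8500, f(x_2) = 1.722500, coefficient = 2
x_3 = 1.0250, f(x_3) = 2.050625, coefficient = 2
x_4 = 1.2000, f(x_4) = 2.440000, coefficient = 2
x_5 = 1.3750, f(x_5) = 2.890625, coefficient = 2
x_6 = 1.5500, f(x_6) = 3.402500, coefficient = 2
x_7 = 1.7250, f(x_7) = 3.975625, coefficient = 2
x_8 = 1.9000, f(x_8) = 4.610000, coefficient = 2
x_9 = 2.0750, f(x_9) = 5.305625, coefficient = 2
x_10 = 2.2500, f(x_10) = 6.062500, coefficient = 1

I ≈ (0.175000/2) × 63.018750 = 5.514141
Exact value: 5.505208
Error: 0.008932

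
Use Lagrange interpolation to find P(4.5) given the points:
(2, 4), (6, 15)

Lagrange interpolation formula:
P(x) = Σ yᵢ × Lᵢ(x)
where Lᵢ(x) = Π_{j≠i} (x - xⱼ)/(xᵢ - xⱼ)

L_0(4.5) = (4.5 - 6)/(2 - 6) = 0.375000
L_1(4.5) = (4.5 - 2)/(6 - 2) = 0.625000

P(4.5) = 4×L_0(4.5) + 15×L_1(4.5)
P(4.5) = 10.875000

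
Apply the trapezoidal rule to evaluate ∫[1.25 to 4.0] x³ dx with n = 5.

f(x) = x³
a = 1.25, b = 4.0, n = 5
h = (b - a)/n = 0.550000

Trapezoidal rule: (h/2)[f(x₀) + 2f(x₁) + 2f(x₂) + ... + f(xₙ)]

x_0 = 1.2500, f(x_0) = 1.953125, coefficient = 1
x_1 = 1.8000, f(x_1) = 5.832000, coefficient = 2
x_2 = 2.3500, f(x_2) = 12.977875, coefficient = 2
x_3 = 2.9000, f(x_3) = 24.389000, coefficient = 2
x_4 = 3.4500, f(x_4) = 41.063625, coefficient = 2
x_5 = 4.0000, f(x_5) = 64.000000, coefficient = 1

I ≈ (0.550000/2) × 234.478125 = 64.481484
Exact value: 63.389648
Error: 1.091836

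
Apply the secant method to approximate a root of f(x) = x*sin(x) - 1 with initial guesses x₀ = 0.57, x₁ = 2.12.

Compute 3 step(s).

f(x) = x*sin(x) - 1
x₀ = 0.57, x₁ = 2.12

Secant formula: x_{n+1} = x_n - f(x_n)(x_n - x_{n-1})/(f(x_n) - f(x_{n-1}))

Iteration 1:
  f(0.570000) = -0.692410
  f(2.120000) = 0.808234
  x_2 = 2.120000 - 0.808234×(2.120000 - 0.570000)/(0.808234 - (-0.692410))
       = 1.285183
Iteration 2:
  f(2.120000) = 0.808234
  f(1.285183) = 0.233119
  x_3 = 1.285183 - 0.233119×(1.285183 - 2.120000)/(0.233119 - 0.808234)
       = 0.946795
Iteration 3:
  f(1.285183) = 0.233119
  f(0.946795) = -0.231631
  x_4 = 0.946795 - (-0.231631)×(0.946795 - 1.285183)/(-0.231631 - 0.233119)
       = 1.115447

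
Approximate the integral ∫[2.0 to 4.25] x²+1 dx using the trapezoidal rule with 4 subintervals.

f(x) = x²+1
a = 2.0, b = 4.25, n = 4
h = (b - a)/n = 0.562500

Trapezoidal rule: (h/2)[f(x₀) + 2f(x₁) + 2f(x₂) + ... + f(xₙ)]

x_0 = 2.0000, f(x_0) = 5.000000, coefficient = 1
x_1 = 2.5625, f(x_1) = 7.566406, coefficient = 2
x_2 = 3.1250, f(x_2) = 10.765625, coefficient = 2
x_3 = 3.6875, f(x_3) = 14.597656, coefficient = 2
x_4 = 4.2500, f(x_4) = 19.062500, coefficient = 1

I ≈ (0.562500/2) × 89.921875 = 25.290527
Exact value: 25.171875
Error: 0.118652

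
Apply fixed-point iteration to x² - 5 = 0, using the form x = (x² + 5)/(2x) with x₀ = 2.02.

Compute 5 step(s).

Equation: x² - 5 = 0
Fixed-point form: x = (x² + 5)/(2x)
x₀ = 2.02

x_1 = g(2.020000) = 2.247624
x_2 = g(2.247624) = 2.236098
x_3 = g(2.236098) = 2.236068
x_4 = g(2.236068) = 2.236068
x_5 = g(2.236068) = 2.236068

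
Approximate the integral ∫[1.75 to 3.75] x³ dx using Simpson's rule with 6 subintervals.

f(x) = x³
a = 1.75, b = 3.75, n = 6
h = (b - a)/n = 0.333333

Simpson's rule: (h/3)[f(x₀) + 4f(x₁) + 2f(x₂) + ... + f(xₙ)]

x_0 = 1.7500, f(x_0) = 5.359375, coefficient = 1
x_1 = 2.0833, f(x_1) = 9.042245, coefficient = 4
x_2 = 2.4167, f(x_2) = 14.114005, coefficient = 2
x_3 = 2.7500, f(x_3) = 20.796875, coefficient = 4
x_4 = 3.0833, f(x_4) = 29.313079, coefficient = 2
x_5 = 3.4167, f(x_5) = 39.884838, coefficient = 4
x_6 = 3.7500, f(x_6) = 52.734375, coefficient = 1

I ≈ (0.333333/3) × 423.843750 = 47.093750
Exact value: 47.093750
Error: 0.000000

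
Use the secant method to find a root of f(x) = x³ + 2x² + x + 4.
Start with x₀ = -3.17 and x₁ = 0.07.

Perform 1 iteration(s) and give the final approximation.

f(x) = x³ + 2x² + x + 4
x₀ = -3.17, x₁ = 0.07

Secant formula: x_{n+1} = x_n - f(x_n)(x_n - x_{n-1})/(f(x_n) - f(x_{n-1}))

Iteration 1:
  f(-3.170000) = -10.927213
  f(0.070000) = 4.080143
  x_2 = 0.070000 - 4.080143×(0.070000 - (-3.170000))/(4.080143 - (-10.927213))
       = -0.810879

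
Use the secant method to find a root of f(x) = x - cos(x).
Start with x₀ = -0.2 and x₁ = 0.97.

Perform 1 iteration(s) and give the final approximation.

f(x) = x - cos(x)
x₀ = -0.2, x₁ = 0.97

Secant formula: x_{n+1} = x_n - f(x_n)(x_n - x_{n-1})/(f(x_n) - f(x_{n-1}))

Iteration 1:
  f(-0.200000) = -1.180067
  f(0.970000) = 0.404700
  x_2 = 0.970000 - 0.404700×(0.970000 - (-0.200000))/(0.404700 - (-1.180067))
       = 0.671218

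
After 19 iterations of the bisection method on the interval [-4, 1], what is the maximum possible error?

Bisection error bound: |error| ≤ (b-a)/2^n
|error| ≤ (1 - (-4))/2^19 = 5/2^19
|error| ≤ 0.0000095367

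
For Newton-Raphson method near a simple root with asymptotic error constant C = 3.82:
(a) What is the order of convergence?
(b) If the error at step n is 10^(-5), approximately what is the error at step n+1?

(a) Newton-Raphson has quadratic (order 2) convergence near simple roots.
    This means |e_{n+1}| ≈ C|e_n|².

(b) With |e_n| = 10^(-5) and C = 3.82:
    |e_{n+1}| ≈ 3.82 × (10^(-5))² = 3.82 × 10^(-10)

(a) 2 (quadratic); (b) |e_{n+1}| ≈ 3.820e-10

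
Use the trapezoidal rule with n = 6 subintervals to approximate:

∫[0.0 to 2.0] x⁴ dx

f(x) = x⁴
a = 0.0, b = 2.0, n = 6
h = (b - a)/n = 0.333333

Trapezoidal rule: (h/2)[f(x₀) + 2f(x₁) + 2f(x₂) + ... + f(xₙ)]

x_0 = 0.0000, f(x_0) = 0.000000, coefficient = 1
x_1 = 0.3333, f(x_1) = 0.012346, coefficient = 2
x_2 = 0.6667, f(x_2) = 0.197531, coefficient = 2
x_3 = 1.0000, f(x_3) = 1.000000, coefficient = 2
x_4 = 1.3333, f(x_4) = 3.160494, coefficient = 2
x_5 = 1.6667, f(x_5) = 7.716049, coefficient = 2
x_6 = 2.0000, f(x_6) = 16.000000, coefficient = 1

I ≈ (0.333333/2) × 40.172840 = 6.695473
Exact value: 6.400000
Error: 0.295473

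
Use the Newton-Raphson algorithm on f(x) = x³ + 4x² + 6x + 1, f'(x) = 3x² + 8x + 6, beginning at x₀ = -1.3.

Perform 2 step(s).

f(x) = x³ + 4x² + 6x + 1
f'(x) = 3x² + 8x + 6
x₀ = -1.3

Newton-Raphson formula: x_{n+1} = x_n - f(x_n)/f'(x_n)

Iteration 1:
  f(-1.300000) = -2.237000
  f'(-1.300000) = 0.670000
  x_1 = -1.300000 - (-2.237000)/0.670000 = 2.038806
Iteration 2:
  f(2.038806) = 38.334520
  f'(2.038806) = 34.780637
  x_2 = 2.038806 - 38.334520/34.780637 = 0.936626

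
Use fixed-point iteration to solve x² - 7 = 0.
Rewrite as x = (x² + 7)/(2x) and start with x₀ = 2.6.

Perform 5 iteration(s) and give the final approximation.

Equation: x² - 7 = 0
Fixed-point form: x = (x² + 7)/(2x)
x₀ = 2.6

x_1 = g(2.600000) = 2.646154
x_2 = g(2.646154) = 2.645751
x_3 = g(2.645751) = 2.645751
x_4 = g(2.645751) = 2.645751
x_5 = g(2.645751) = 2.645751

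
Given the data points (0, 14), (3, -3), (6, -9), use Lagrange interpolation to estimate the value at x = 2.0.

Lagrange interpolation formula:
P(x) = Σ yᵢ × Lᵢ(x)
where Lᵢ(x) = Π_{j≠i} (x - xⱼ)/(xᵢ - xⱼ)

L_0(2.0) = (2.0 - 3)/(0 - 3) × (2.0 - 6)/(0 - 6) = 0.222222
L_1(2.0) = (2.0 - 0)/(3 - 0) × (2.0 - 6)/(3 - 6) = 0.888889
L_2(2.0) = (2.0 - 0)/(6 - 0) × (2.0 - 3)/(6 - 3) = -0.111111

P(2.0) = 14×L_0(2.0) + (-3)×L_1(2.0) + (-9)×L_2(2.0)
P(2.0) = 1.444444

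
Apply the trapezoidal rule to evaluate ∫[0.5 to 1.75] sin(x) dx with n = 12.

f(x) = sin(x)
a = 0.5, b = 1.75, n = 12
h = (b - a)/n = 0.104167

Trapezoidal rule: (h/2)[f(x₀) + 2f(x₁) + 2f(x₂) + ... + f(xₙ)]

x_0 = 0.5000, f(x_0) = 0.479426, coefficient = 1
x_1 = 0.6042, f(x_1) = 0.568076, coefficient = 2
x_2 = 0.7083, f(x_2) = 0.650569, coefficient = 2
x_3 = 0.8125, f(x_3) = 0.726009, coefficient = 2
x_4 = 0.9167, f(x_4) = 0.793578, coefficient = 2
x_5 = 1.0208, f(x_5) = 0.852544, coefficient = 2
x_6 = 1.1250, f(x_6) = 0.902268, coefficient = 2
x_7 = 1.2292, f(x_7) = 0.942210, coefficient = 2
x_8 = 1.3333, f(x_8) = 0.971938, coefficient = 2
x_9 = 1.4375, f(x_9) = 0.991129, coefficient = 2
x_10 = 1.5417, f(x_10) = 0.999576, coefficient = 2
x_11 = 1.6458, f(x_11) = 0.997186, coefficient = 2
x_12 = 1.7500, f(x_12) = 0.983986, coefficient = 1

I ≈ (0.104167/2) × 20.253576 = 1.054874
Exact value: 1.055829
Error: 0.000955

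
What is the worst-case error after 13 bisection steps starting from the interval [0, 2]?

Bisection error bound: |error| ≤ (b-a)/2^n
|error| ≤ (2 - 0)/2^13 = 2/2^13
|error| ≤ 0.0002441406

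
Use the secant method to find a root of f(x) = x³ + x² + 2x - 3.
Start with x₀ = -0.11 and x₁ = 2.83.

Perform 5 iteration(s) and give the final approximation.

f(x) = x³ + x² + 2x - 3
x₀ = -0.11, x₁ = 2.83

Secant formula: x_{n+1} = x_n - f(x_n)(x_n - x_{n-1})/(f(x_n) - f(x_{n-1}))

Iteration 1:
  f(-0.110000) = -3.209231
  f(2.830000) = 33.334087
  x_2 = 2.830000 - 33.334087×(2.830000 - (-0.110000))/(33.334087 - (-3.209231))
       = 0.148191
Iteration 2:
  f(2.830000) = 33.334087
  f(0.148191) = -2.678404
  x_3 = 0.148191 - (-2.678404)×(0.148191 - 2.830000)/(-2.678404 - 33.334087)
       = 0.347648
Iteration 3:
  f(0.148191) = -2.678404
  f(0.347648) = -2.141828
  x_4 = 0.347648 - (-2.141828)×(0.347648 - 0.148191)/(-2.141828 - (-2.678404))
       = 1.143814
Iteration 4:
  f(0.347648) = -2.141828
  f(1.143814) = 2.092406
  x_5 = 1.143814 - 2.092406×(1.143814 - 0.347648)/(2.092406 - (-2.141828))
       = 0.750378
Iteration 5:
  f(1.143814) = 2.092406
  f(0.750378) = -0.513665
  x_6 = 0.750378 - (-0.513665)×(0.750378 - 1.143814)/(-0.513665 - 2.092406)
       = 0.827925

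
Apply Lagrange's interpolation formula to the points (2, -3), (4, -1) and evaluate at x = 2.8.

Lagrange interpolation formula:
P(x) = Σ yᵢ × Lᵢ(x)
where Lᵢ(x) = Π_{j≠i} (x - xⱼ)/(xᵢ - xⱼ)

L_0(2.8) = (2.8 - 4)/(2 - 4) = 0.600000
L_1(2.8) = (2.8 - 2)/(4 - 2) = 0.400000

P(2.8) = (-3)×L_0(2.8) + (-1)×L_1(2.8)
P(2.8) = -2.200000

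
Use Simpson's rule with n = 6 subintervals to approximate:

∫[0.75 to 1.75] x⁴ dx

f(x) = x⁴
a = 0.75, b = 1.75, n = 6
h = (b - a)/n = 0.166667

Simpson's rule: (h/3)[f(x₀) + 4f(x₁) + 2f(x₂) + ... + f(xₙ)]

x_0 = 0.7500, f(x_0) = 0.316406, coefficient = 1
x_1 = 0.9167, f(x_1) = 0.706067, coefficient = 4
x_2 = 1.0833, f(x_2) = 1.377363, coefficient = 2
x_3 = 1.2500, f(x_3) = 2.441406, coefficient = 4
x_4 = 1.4167, f(x_4) = 4.027826, coefficient = 2
x_5 = 1.5833, f(x_5) = 6.284770, coefficient = 4
x_6 = 1.7500, f(x_6) = 9.378906, coefficient = 1

I ≈ (0.166667/3) × 58.234664 = 3.235259
Exact value: 3.235156
Error: 0.000103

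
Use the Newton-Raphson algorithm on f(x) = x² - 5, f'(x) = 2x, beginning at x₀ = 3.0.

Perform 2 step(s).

f(x) = x² - 5
f'(x) = 2x
x₀ = 3.0

Newton-Raphson formula: x_{n+1} = x_n - f(x_n)/f'(x_n)

Iteration 1:
  f(3.000000) = 4.000000
  f'(3.000000) = 6.000000
  x_1 = 3.000000 - 4.000000/6.000000 = 2.333333
Iteration 2:
  f(2.333333) = 0.444444
  f'(2.333333) = 4.666667
  x_2 = 2.333333 - 0.444444/4.666667 = 2.238095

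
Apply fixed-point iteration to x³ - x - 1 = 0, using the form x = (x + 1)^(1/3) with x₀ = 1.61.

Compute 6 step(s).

Equation: x³ - x - 1 = 0
Fixed-point form: x = (x + 1)^(1/3)
x₀ = 1.61

x_1 = g(1.610000) = 1.376830
x_2 = g(1.376830) = 1.334543
x_3 = g(1.334543) = 1.326582
x_4 = g(1.326582) = 1.325072
x_5 = g(1.325072) = 1.324785
x_6 = g(1.324785) = 1.324731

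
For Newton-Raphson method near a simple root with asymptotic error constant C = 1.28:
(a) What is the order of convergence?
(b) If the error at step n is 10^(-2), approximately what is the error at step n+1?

(a) Newton-Raphson has quadratic (order 2) convergence near simple roots.
    This means |e_{n+1}| ≈ C|e_n|².

(b) With |e_n| = 10^(-2) and C = 1.28:
    |e_{n+1}| ≈ 1.28 × (10^(-2))² = 1.28 × 10^(-4)

(a) 2 (quadratic); (b) |e_{n+1}| ≈ 1.280e-04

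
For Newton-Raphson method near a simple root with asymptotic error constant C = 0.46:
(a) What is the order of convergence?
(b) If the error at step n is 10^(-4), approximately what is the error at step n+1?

(a) Newton-Raphson has quadratic (order 2) convergence near simple roots.
    This means |e_{n+1}| ≈ C|e_n|².

(b) With |e_n| = 10^(-4) and C = 0.46:
    |e_{n+1}| ≈ 0.46 × (10^(-4))² = 0.46 × 10^(-8)

(a) 2 (quadratic); (b) |e_{n+1}| ≈ 4.600e-09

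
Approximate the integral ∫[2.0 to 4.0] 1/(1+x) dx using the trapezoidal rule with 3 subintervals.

f(x) = 1/(1+x)
a = 2.0, b = 4.0, n = 3
h = (b - a)/n = 0.666667

Trapezoidal rule: (h/2)[f(x₀) + 2f(x₁) + 2f(x₂) + ... + f(xₙ)]

x_0 = 2.0000, f(x_0) = 0.333333, coefficient = 1
x_1 = 2.6667, f(x_1) = 0.272727, coefficient = 2
x_2 = 3.3333, f(x_2) = 0.230769, coefficient = 2
x_3 = 4.0000, f(x_3) = 0.200000, coefficient = 1

I ≈ (0.666667/2) × 1.540326 = 0.513442
Exact value: 0.510826
Error: 0.002616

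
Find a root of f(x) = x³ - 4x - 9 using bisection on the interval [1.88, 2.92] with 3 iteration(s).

f(x) = x³ - 4x - 9
Initial interval: [1.88, 2.92]

Iteration 1:
  c_1 = (1.880000 + 2.920000)/2 = 2.400000
  f(c_1) = f(2.400000) = -4.776000
  f(a) × f(c) ≥ 0, new interval: [2.400000, 2.920000]
Iteration 2:
  c_2 = (2.400000 + 2.920000)/2 = 2.660000
  f(c_2) = f(2.660000) = -0.818904
  f(a) × f(c) ≥ 0, new interval: [2.660000, 2.920000]
Iteration 3:
  c_3 = (2.660000 + 2.920000)/2 = 2.790000
  f(c_3) = f(2.790000) = 1.557639
  f(a) × f(c) < 0, new interval: [2.660000, 2.790000]

After 3 iteration(s), the approximation is c_3 = 2.790000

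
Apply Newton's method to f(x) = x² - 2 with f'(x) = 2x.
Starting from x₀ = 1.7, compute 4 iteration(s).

f(x) = x² - 2
f'(x) = 2x
x₀ = 1.7

Newton-Raphson formula: x_{n+1} = x_n - f(x_n)/f'(x_n)

Iteration 1:
  f(1.700000) = 0.890000
  f'(1.700000) = 3.400000
  x_1 = 1.700000 - 0.890000/3.400000 = 1.438235
Iteration 2:
  f(1.438235) = 0.068521
  f'(1.438235) = 2.876471
  x_2 = 1.438235 - 0.068521/2.876471 = 1.414414
Iteration 3:
  f(1.414414) = 0.000567
  f'(1.414414) = 2.828828
  x_3 = 1.414414 - 0.000567/2.828828 = 1.414214
Iteration 4:
  f(1.414214) = 0.000000
  f'(1.414214) = 2.828427
  x_4 = 1.414214 - 0.000000/2.828427 = 1.414214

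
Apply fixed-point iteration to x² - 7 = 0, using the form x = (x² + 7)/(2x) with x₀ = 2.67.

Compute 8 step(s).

Equation: x² - 7 = 0
Fixed-point form: x = (x² + 7)/(2x)
x₀ = 2.67

x_1 = g(2.670000) = 2.645861
x_2 = g(2.645861) = 2.645751
x_3 = g(2.645751) = 2.645751
x_4 = g(2.645751) = 2.645751
x_5 = g(2.645751) = 2.645751
x_6 = g(2.645751) = 2.645751
x_7 = g(2.645751) = 2.645751
x_8 = g(2.645751) = 2.645751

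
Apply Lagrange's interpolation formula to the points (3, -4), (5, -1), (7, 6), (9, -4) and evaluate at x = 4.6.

Lagrange interpolation formula:
P(x) = Σ yᵢ × Lᵢ(x)
where Lᵢ(x) = Π_{j≠i} (x - xⱼ)/(xᵢ - xⱼ)

L_0(4.6) = (4.6 - 5)/(3 - 5) × (4.6 - 7)/(3 - 7) × (4.6 - 9)/(3 - 9) = 0.088000
L_1(4.6) = (4.6 - 3)/(5 - 3) × (4.6 - 7)/(5 - 7) × (4.6 - 9)/(5 - 9) = 1.056000
L_2(4.6) = (4.6 - 3)/(7 - 3) × (4.6 - 5)/(7 - 5) × (4.6 - 9)/(7 - 9) = -0.176000
L_3(4.6) = (4.6 - 3)/(9 - 3) × (4.6 - 5)/(9 - 5) × (4.6 - 7)/(9 - 7) = 0.032000

P(4.6) = (-4)×L_0(4.6) + (-1)×L_1(4.6) + 6×L_2(4.6) + (-4)×L_3(4.6)
P(4.6) = -2.592000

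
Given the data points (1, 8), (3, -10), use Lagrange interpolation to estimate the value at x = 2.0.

Lagrange interpolation formula:
P(x) = Σ yᵢ × Lᵢ(x)
where Lᵢ(x) = Π_{j≠i} (x - xⱼ)/(xᵢ - xⱼ)

L_0(2.0) = (2.0 - 3)/(1 - 3) = 0.500000
L_1(2.0) = (2.0 - 1)/(3 - 1) = 0.500000

P(2.0) = 8×L_0(2.0) + (-10)×L_1(2.0)
P(2.0) = -1.000000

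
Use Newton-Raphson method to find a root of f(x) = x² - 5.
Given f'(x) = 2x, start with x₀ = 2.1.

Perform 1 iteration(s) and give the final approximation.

f(x) = x² - 5
f'(x) = 2x
x₀ = 2.1

Newton-Raphson formula: x_{n+1} = x_n - f(x_n)/f'(x_n)

Iteration 1:
  f(2.100000) = -0.590000
  f'(2.100000) = 4.200000
  x_1 = 2.100000 - (-0.590000)/4.200000 = 2.240476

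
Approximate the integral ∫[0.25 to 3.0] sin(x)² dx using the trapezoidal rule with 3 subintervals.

f(x) = sin(x)²
a = 0.25, b = 3.0, n = 3
h = (b - a)/n = 0.916667

Trapezoidal rule: (h/2)[f(x₀) + 2f(x₁) + 2f(x₂) + ... + f(xₙ)]

x_0 = 0.2500, f(x_0) = 0.061209, coefficient = 1
x_1 = 1.1667, f(x_1) = 0.845379, coefficient = 2
x_2 = 2.0833, f(x_2) = 0.759518, coefficient = 2
x_3 = 3.0000, f(x_3) = 0.019915, coefficient = 1

I ≈ (0.916667/2) × 3.290917 = 1.508337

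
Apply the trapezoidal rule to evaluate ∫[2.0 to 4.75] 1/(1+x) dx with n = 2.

f(x) = 1/(1+x)
a = 2.0, b = 4.75, n = 2
h = (b - a)/n = 1.375000

Trapezoidal rule: (h/2)[f(x₀) + 2f(x₁) + 2f(x₂) + ... + f(xₙ)]

x_0 = 2.0000, f(x_0) = 0.333333, coefficient = 1
x_1 = 3.3750, f(x_1) = 0.228571, coefficient = 2
x_2 = 4.7500, f(x_2) = 0.173913, coefficient = 1

I ≈ (1.375000/2) × 0.964389 = 0.663018
Exact value: 0.650588
Error: 0.012430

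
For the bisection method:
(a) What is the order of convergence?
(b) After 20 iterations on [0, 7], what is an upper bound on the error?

(a) Bisection has linear (order 1) convergence; the error is halved each step.

(b) Error bound = (b-a)/2^n = (7 - 0)/2^{20}
    = 7/2^{20}

(a) 1 (linear); (b) error ≤ 6.68e-06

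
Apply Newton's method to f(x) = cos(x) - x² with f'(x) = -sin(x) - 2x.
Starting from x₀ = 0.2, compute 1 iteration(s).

f(x) = cos(x) - x²
f'(x) = -sin(x) - 2x
x₀ = 0.2

Newton-Raphson formula: x_{n+1} = x_n - f(x_n)/f'(x_n)

Iteration 1:
  f(0.200000) = 0.940067
  f'(0.200000) = -0.598669
  x_1 = 0.200000 - 0.940067/(-0.598669) = 1.770260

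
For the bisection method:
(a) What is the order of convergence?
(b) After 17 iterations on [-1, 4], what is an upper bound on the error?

(a) Bisection has linear (order 1) convergence; the error is halved each step.

(b) Error bound = (b-a)/2^n = (4 - (-1))/2^{17}
    = 5/2^{17}

(a) 1 (linear); (b) error ≤ 3.81e-05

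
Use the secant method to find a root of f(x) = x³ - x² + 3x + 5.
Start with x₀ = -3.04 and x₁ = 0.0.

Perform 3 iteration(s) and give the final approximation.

f(x) = x³ - x² + 3x + 5
x₀ = -3.04, x₁ = 0.0

Secant formula: x_{n+1} = x_n - f(x_n)(x_n - x_{n-1})/(f(x_n) - f(x_{n-1}))

Iteration 1:
  f(-3.040000) = -41.456064
  f(0.000000) = 5.000000
  x_2 = 0.000000 - 5.000000×(0.000000 - (-3.040000))/(5.000000 - (-41.456064))
       = -0.327191
Iteration 2:
  f(0.000000) = 5.000000
  f(-0.327191) = 3.876346
  x_3 = -0.327191 - 3.876346×(-0.327191 - 0.000000)/(3.876346 - 5.000000)
       = -1.455924
Iteration 3:
  f(-0.327191) = 3.876346
  f(-1.455924) = -4.573633
  x_4 = -1.455924 - (-4.573633)×(-1.455924 - (-0.327191))/(-4.573633 - 3.876346)
       = -0.844986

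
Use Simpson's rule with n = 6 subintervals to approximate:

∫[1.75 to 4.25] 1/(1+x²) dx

f(x) = 1/(1+x²)
a = 1.75, b = 4.25, n = 6
h = (b - a)/n = 0.416667

Simpson's rule: (h/3)[f(x₀) + 4f(x₁) + 2f(x₂) + ... + f(xₙ)]

x_0 = 1.7500, f(x_0) = 0.246154, coefficient = 1
x_1 = 2.1667, f(x_1) = 0.175610, coefficient = 4
x_2 = 2.5833, f(x_2) = 0.130317, coefficient = 2
x_3 = 3.0000, f(x_3) = 0.100000, coefficient = 4
x_4 = 3.4167, f(x_4) = 0.078904, coefficient = 2
x_5 = 3.8333, f(x_5) = 0.063717, coefficient = 4
x_6 = 4.2500, f(x_6) = 0.052459, coefficient = 1

I ≈ (0.416667/3) × 2.074361 = 0.288106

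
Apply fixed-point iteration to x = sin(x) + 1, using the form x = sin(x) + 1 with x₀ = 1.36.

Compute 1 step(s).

Equation: x = sin(x) + 1
Fixed-point form: x = sin(x) + 1
x₀ = 1.36

x_1 = g(1.360000) = 1.977865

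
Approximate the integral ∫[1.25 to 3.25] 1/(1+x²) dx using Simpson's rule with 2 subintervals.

f(x) = 1/(1+x²)
a = 1.25, b = 3.25, n = 2
h = (b - a)/n = 1.000000

Simpson's rule: (h/3)[f(x₀) + 4f(x₁) + 2f(x₂) + ... + f(xₙ)]

x_0 = 1.2500, f(x_0) = 0.390244, coefficient = 1
x_1 = 2.2500, f(x_1) = 0.164948, coefficient = 4
x_2 = 3.2500, f(x_2) = 0.086486, coefficient = 1

I ≈ (1.000000/3) × 1.136524 = 0.378841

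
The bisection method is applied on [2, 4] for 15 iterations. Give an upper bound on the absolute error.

Bisection error bound: |error| ≤ (b-a)/2^n
|error| ≤ (4 - 2)/2^15 = 2/2^15
|error| ≤ 0.0000610352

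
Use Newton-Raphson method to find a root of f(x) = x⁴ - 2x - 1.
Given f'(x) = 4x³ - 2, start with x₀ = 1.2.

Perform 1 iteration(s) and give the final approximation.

f(x) = x⁴ - 2x - 1
f'(x) = 4x³ - 2
x₀ = 1.2

Newton-Raphson formula: x_{n+1} = x_n - f(x_n)/f'(x_n)

Iteration 1:
  f(1.200000) = -1.326400
  f'(1.200000) = 4.912000
  x_1 = 1.200000 - (-1.326400)/4.912000 = 1.470033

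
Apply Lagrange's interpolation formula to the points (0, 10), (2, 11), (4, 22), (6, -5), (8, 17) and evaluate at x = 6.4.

Lagrange interpolation formula:
P(x) = Σ yᵢ × Lᵢ(x)
where Lᵢ(x) = Π_{j≠i} (x - xⱼ)/(xᵢ - xⱼ)

L_0(6.4) = (6.4 - 2)/(0 - 2) × (6.4 - 4)/(0 - 4) × (6.4 - 6)/(0 - 6) × (6.4 - 8)/(0 - 8) = -0.017600
L_1(6.4) = (6.4 - 0)/(2 - 0) × (6.4 - 4)/(2 - 4) × (6.4 - 6)/(2 - 6) × (6.4 - 8)/(2 - 8) = 0.102400
L_2(6.4) = (6.4 - 0)/(4 - 0) × (6.4 - 2)/(4 - 2) × (6.4 - 6)/(4 - 6) × (6.4 - 8)/(4 - 8) = -0.281600
L_3(6.4) = (6.4 - 0)/(6 - 0) × (6.4 - 2)/(6 - 2) × (6.4 - 4)/(6 - 4) × (6.4 - 8)/(6 - 8) = 1.126400
L_4(6.4) = (6.4 - 0)/(8 - 0) × (6.4 - 2)/(8 - 2) × (6.4 - 4)/(8 - 4) × (6.4 - 6)/(8 - 6) = 0.070400

P(6.4) = 10×L_0(6.4) + 11×L_1(6.4) + 22×L_2(6.4) + (-5)×L_3(6.4) + 17×L_4(6.4)
P(6.4) = -9.680000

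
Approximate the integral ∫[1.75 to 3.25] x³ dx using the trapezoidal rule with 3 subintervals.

f(x) = x³
a = 1.75, b = 3.25, n = 3
h = (b - a)/n = 0.500000

Trapezoidal rule: (h/2)[f(x₀) + 2f(x₁) + 2f(x₂) + ... + f(xₙ)]

x_0 = 1.7500, f(x_0) = 5.359375, coefficient = 1
x_1 = 2.2500, f(x_1) = 11.390625, coefficient = 2
x_2 = 2.7500, f(x_2) = 20.796875, coefficient = 2
x_3 = 3.2500, f(x_3) = 34.328125, coefficient = 1

I ≈ (0.500000/2) × 104.062500 = 26.015625
Exact value: 25.546875
Error: 0.468750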